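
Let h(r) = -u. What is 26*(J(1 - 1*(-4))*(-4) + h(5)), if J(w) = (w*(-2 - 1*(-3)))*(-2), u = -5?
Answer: 1170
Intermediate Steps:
J(w) = -2*w (J(w) = (w*(-2 + 3))*(-2) = (w*1)*(-2) = w*(-2) = -2*w)
h(r) = 5 (h(r) = -1*(-5) = 5)
26*(J(1 - 1*(-4))*(-4) + h(5)) = 26*(-2*(1 - 1*(-4))*(-4) + 5) = 26*(-2*(1 + 4)*(-4) + 5) = 26*(-2*5*(-4) + 5) = 26*(-10*(-4) + 5) = 26*(40 + 5) = 26*45 = 1170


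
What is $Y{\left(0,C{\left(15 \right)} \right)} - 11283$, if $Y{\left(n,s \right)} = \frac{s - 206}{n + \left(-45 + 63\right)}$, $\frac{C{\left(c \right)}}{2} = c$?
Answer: $- \frac{101635}{9} \approx -11293.0$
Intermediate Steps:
$C{\left(c \right)} = 2 c$
$Y{\left(n,s \right)} = \frac{-206 + s}{18 + n}$ ($Y{\left(n,s \right)} = \frac{-206 + s}{n + 18} = \frac{-206 + s}{18 + n}$)
$Y{\left(0,C{\left(15 \right)} \right)} - 11283 = \frac{-206 + 2 \cdot 15}{18 + 0} - 11283 = \frac{-206 + 30}{18} - 11283 = \frac{1}{18} \left(-176\right) - 11283 = - \frac{88}{9} - 11283 = - \frac{101635}{9}$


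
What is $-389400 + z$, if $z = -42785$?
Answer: $-432185$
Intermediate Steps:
$-389400 + z = -389400 - 42785 = -432185$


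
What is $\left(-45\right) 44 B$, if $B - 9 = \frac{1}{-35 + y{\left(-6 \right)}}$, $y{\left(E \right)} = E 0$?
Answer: $- \frac{124344}{7} \approx -17763.0$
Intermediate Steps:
$y{\left(E \right)} = 0$
$B = \frac{314}{35}$ ($B = 9 + \frac{1}{-35 + 0} = 9 + \frac{1}{-35} = 9 - \frac{1}{35} = \frac{314}{35} \approx 8.9714$)
$\left(-45\right) 44 B = \left(-45\right) 44 \cdot \frac{314}{35} = \left(-1980\right) \frac{314}{35} = - \frac{124344}{7}$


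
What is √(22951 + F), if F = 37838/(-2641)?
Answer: √159980563673/2641 ≈ 151.45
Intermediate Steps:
F = -37838/2641 (F = 37838*(-1/2641) = -37838/2641 ≈ -14.327)
√(22951 + F) = √(22951 - 37838/2641) = √(60575753/2641) = √159980563673/2641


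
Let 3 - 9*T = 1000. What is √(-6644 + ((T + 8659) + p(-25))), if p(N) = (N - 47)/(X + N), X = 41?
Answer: √68390/6 ≈ 43.586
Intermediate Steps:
T = -997/9 (T = ⅓ - ⅑*1000 = ⅓ - 1000/9 = -997/9 ≈ -110.78)
p(N) = (-47 + N)/(41 + N) (p(N) = (N - 47)/(41 + N) = (-47 + N)/(41 + N))
√(-6644 + ((T + 8659) + p(-25))) = √(-6644 + ((-997/9 + 8659) + (-47 - 25)/(41 - 25))) = √(-6644 + (76934/9 - 72/16)) = √(-6644 + (76934/9 + (1/16)*(-72))) = √(-6644 + (76934/9 - 9/2)) = √(-6644 + 153787/18) = √(34195/18) = √68390/6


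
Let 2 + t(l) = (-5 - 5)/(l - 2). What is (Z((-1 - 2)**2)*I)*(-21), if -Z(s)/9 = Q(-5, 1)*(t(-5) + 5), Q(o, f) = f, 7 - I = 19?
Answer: -10044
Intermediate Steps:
I = -12 (I = 7 - 1*19 = 7 - 19 = -12)
t(l) = -2 - 10/(-2 + l) (t(l) = -2 + (-5 - 5)/(l - 2) = -2 - 10/(-2 + l))
Z(s) = -279/7 (Z(s) = -9*(2*(-3 - 1*(-5))/(-2 - 5) + 5) = -9*(2*(-3 + 5)/(-7) + 5) = -9*(2*(-1/7)*2 + 5) = -9*(-4/7 + 5) = -9*31/7 = -279/7)
(Z((-1 - 2)**2)*I)*(-21) = -279/7*(-12)*(-21) = (3348/7)*(-21) = -10044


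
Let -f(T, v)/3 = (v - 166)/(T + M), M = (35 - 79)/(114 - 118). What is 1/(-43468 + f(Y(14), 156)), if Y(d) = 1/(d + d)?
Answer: -103/4476924 ≈ -2.3007e-5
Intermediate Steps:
M = 11 (M = -44/(-4) = -44*(-1/4) = 11)
Y(d) = 1/(2*d)
f(T, v) = -3*(-166 + v)/(11 + T) (f(T, v) = -3*(v - 166)/(T + 11) = -3*(-166 + v)/(11 + T))
1/(-43468 + f(Y(14), 156)) = 1/(-43468 + 3*(166 - 1*156)/(11 + (1/2)/14)) = 1/(-43468 + 3*(166 - 156)/(11 + (1/2)*(1/14))) = 1/(-43468 + 3*10/(11 + 1/28)) = 1/(-43468 + 3*10/(309/28)) = 1/(-43468 + 3*(28/309)*10) = 1/(-43468 + 280/103) = 1/(-4476924/103) = -103/4476924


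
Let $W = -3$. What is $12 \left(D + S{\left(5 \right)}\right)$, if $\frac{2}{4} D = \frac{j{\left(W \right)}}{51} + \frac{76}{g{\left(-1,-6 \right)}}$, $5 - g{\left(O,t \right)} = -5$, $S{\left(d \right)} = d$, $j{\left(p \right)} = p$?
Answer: $\frac{20484}{85} \approx 240.99$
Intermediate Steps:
$g{\left(O,t \right)} = 10$ ($g{\left(O,t \right)} = 5 - -5 = 5 + 5 = 10$)
$D = \frac{1282}{85}$ ($D = 2 \left(- \frac{3}{51} + \frac{76}{10}\right) = 2 \left(\left(-3\right) \frac{1}{51} + 76 \cdot \frac{1}{10}\right) = 2 \left(- \frac{1}{17} + \frac{38}{5}\right) = 2 \cdot \frac{641}{85} = \frac{1282}{85} \approx 15.082$)
$12 \left(D + S{\left(5 \right)}\right) = 12 \left(\frac{1282}{85} + 5\right) = 12 \cdot \frac{1707}{85} = \frac{20484}{85}$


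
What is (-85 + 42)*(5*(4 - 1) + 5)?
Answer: -860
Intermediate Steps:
(-85 + 42)*(5*(4 - 1) + 5) = -43*(5*3 + 5) = -43*(15 + 5) = -43*20 = -860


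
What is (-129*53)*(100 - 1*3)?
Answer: -663189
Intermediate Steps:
(-129*53)*(100 - 1*3) = -6837*(100 - 3) = -6837*97 = -663189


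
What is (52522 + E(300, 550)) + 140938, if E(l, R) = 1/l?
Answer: 58038001/300 ≈ 1.9346e+5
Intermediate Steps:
(52522 + E(300, 550)) + 140938 = (52522 + 1/300) + 140938 = 15756601/300 + 140938 = 58038001/300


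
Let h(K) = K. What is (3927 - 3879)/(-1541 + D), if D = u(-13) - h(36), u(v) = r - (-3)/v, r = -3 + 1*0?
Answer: -624/20543 ≈ -0.030375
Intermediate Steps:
r = -3 (r = -3 + 0 = -3)
u(v) = -3 + 3/v (u(v) = -3 - (-3)/v = -3 + 3/v)
D = -510/13 (D = (-3 + 3/(-13)) - 1*36 = (-3 + 3*(-1/13)) - 36 = (-3 - 3/13) - 36 = -42/13 - 36 = -510/13 ≈ -39.231)
(3927 - 3879)/(-1541 + D) = (3927 - 3879)/(-1541 - 510/13) = 48/(-20543/13) = 48*(-13/20543) = -624/20543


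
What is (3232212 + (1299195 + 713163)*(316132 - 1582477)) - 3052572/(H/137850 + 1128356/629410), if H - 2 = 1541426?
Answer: -35859365238281545857273/14071675901 ≈ -2.5483e+12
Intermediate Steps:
H = 1541428 (H = 2 + 1541426 = 1541428)
(3232212 + (1299195 + 713163)*(316132 - 1582477)) - 3052572/(H/137850 + 1128356/629410) = (3232212 + (1299195 + 713163)*(316132 - 1582477)) - 3052572/(1541428/137850 + 1128356/629410) = (3232212 + 2012358*(-1266345)) - 3052572/(1541428*(1/137850) + 1128356*(1/629410)) = (3232212 - 2548339491510) - 3052572/(770714/68925 + 564178/314705) = -2548336259298 - 3052572/56286703604/4338208425 = -2548336259298 - 3052572*4338208425/56286703604 = -2548336259298 - 3310673392079775/14071675901 = -35859365238281545857273/14071675901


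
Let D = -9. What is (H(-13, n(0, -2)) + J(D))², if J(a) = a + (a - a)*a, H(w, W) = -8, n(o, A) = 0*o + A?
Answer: 289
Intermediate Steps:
n(o, A) = A (n(o, A) = 0 + A = A)
J(a) = a (J(a) = a + 0*a = a + 0 = a)
(H(-13, n(0, -2)) + J(D))² = (-8 - 9)² = (-17)² = 289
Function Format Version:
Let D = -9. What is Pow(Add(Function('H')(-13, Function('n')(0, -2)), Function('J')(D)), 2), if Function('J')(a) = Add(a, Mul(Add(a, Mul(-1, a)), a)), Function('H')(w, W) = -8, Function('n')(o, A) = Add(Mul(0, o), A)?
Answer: 289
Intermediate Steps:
Function('n')(o, A) = A (Function('n')(o, A) = Add(0, A) = A)
Function('J')(a) = a (Function('J')(a) = Add(a, Mul(0, a)) = Add(a, 0) = a)
Pow(Add(Function('H')(-13, Function('n')(0, -2)), Function('J')(D)), 2) = Pow(Add(-8, -9), 2) = Pow(-17, 2) = 289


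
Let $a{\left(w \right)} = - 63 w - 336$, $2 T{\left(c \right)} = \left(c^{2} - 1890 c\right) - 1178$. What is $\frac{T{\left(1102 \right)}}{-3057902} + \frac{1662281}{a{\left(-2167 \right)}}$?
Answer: $\frac{5142302500207}{416440383870} \approx 12.348$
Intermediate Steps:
$T{\left(c \right)} = -589 + \frac{c^{2}}{2} - 945 c$ ($T{\left(c \right)} = \frac{\left(c^{2} - 1890 c\right) - 1178}{2} = \frac{-1178 + c^{2} - 1890 c}{2} = -589 + \frac{c^{2}}{2} - 945 c$)
$a{\left(w \right)} = -336 - 63 w$ ($a{\left(w \right)} = - 63 w + \left(-944 + 608\right) = - 63 w - 336 = -336 - 63 w$)
$\frac{T{\left(1102 \right)}}{-3057902} + \frac{1662281}{a{\left(-2167 \right)}} = \frac{-589 + \frac{1102^{2}}{2} - 1041390}{-3057902} + \frac{1662281}{-336 - -136521} = \left(-589 + \frac{1}{2} \cdot 1214404 - 1041390\right) \left(- \frac{1}{3057902}\right) + \frac{1662281}{-336 + 136521} = \left(-589 + 607202 - 1041390\right) \left(- \frac{1}{3057902}\right) + \frac{1662281}{136185} = \left(-434777\right) \left(- \frac{1}{3057902}\right) + 1662281 \cdot \frac{1}{136185} = \frac{434777}{3057902} + \frac{1662281}{136185} = \frac{5142302500207}{416440383870}$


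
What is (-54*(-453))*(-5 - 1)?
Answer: -146772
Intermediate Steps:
(-54*(-453))*(-5 - 1) = 24462*(-6) = -146772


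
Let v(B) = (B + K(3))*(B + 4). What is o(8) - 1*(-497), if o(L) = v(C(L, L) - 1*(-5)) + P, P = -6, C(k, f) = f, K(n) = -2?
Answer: 678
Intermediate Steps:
v(B) = (-2 + B)*(4 + B) (v(B) = (B - 2)*(B + 4) = (-2 + B)*(4 + B))
o(L) = -4 + (5 + L)**2 + 2*L (o(L) = (-8 + (L - 1*(-5))**2 + 2*(L - 1*(-5))) - 6 = (-8 + (L + 5)**2 + 2*(L + 5)) - 6 = (-8 + (5 + L)**2 + 2*(5 + L)) - 6 = (-8 + (5 + L)**2 + (10 + 2*L)) - 6 = (2 + (5 + L)**2 + 2*L) - 6 = -4 + (5 + L)**2 + 2*L)
o(8) - 1*(-497) = (21 + 8**2 + 12*8) - 1*(-497) = (21 + 64 + 96) + 497 = 181 + 497 = 678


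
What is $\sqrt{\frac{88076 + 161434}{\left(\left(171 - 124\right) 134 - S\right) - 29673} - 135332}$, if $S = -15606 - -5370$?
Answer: $\frac{i \sqrt{23366090909462}}{13139} \approx 367.9 i$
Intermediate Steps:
$S = -10236$ ($S = -15606 + 5370 = -10236$)
$\sqrt{\frac{88076 + 161434}{\left(\left(171 - 124\right) 134 - S\right) - 29673} - 135332} = \sqrt{\frac{88076 + 161434}{\left(\left(171 - 124\right) 134 - -10236\right) - 29673} - 135332} = \sqrt{\frac{249510}{\left(47 \cdot 134 + 10236\right) - 29673} - 135332} = \sqrt{\frac{249510}{\left(6298 + 10236\right) - 29673} - 135332} = \sqrt{\frac{249510}{16534 - 29673} - 135332} = \sqrt{\frac{249510}{-13139} - 135332} = \sqrt{249510 \left(- \frac{1}{13139}\right) - 135332} = \sqrt{- \frac{249510}{13139} - 135332} = \sqrt{- \frac{1778376658}{13139}} = \frac{i \sqrt{23366090909462}}{13139}$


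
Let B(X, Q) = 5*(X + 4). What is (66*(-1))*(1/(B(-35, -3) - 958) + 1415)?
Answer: -34647668/371 ≈ -93390.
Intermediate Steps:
B(X, Q) = 20 + 5*X (B(X, Q) = 5*(4 + X) = 20 + 5*X)
(66*(-1))*(1/(B(-35, -3) - 958) + 1415) = (66*(-1))*(1/((20 + 5*(-35)) - 958) + 1415) = -66*(1/((20 - 175) - 958) + 1415) = -66*(1/(-155 - 958) + 1415) = -66*(1/(-1113) + 1415) = -66*(-1/1113 + 1415) = -66*1574894/1113 = -34647668/371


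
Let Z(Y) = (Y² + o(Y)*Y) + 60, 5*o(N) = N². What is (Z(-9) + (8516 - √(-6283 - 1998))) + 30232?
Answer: 193716/5 - 91*I ≈ 38743.0 - 91.0*I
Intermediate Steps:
o(N) = N²/5
Z(Y) = 60 + Y² + Y³/5 (Z(Y) = (Y² + (Y²/5)*Y) + 60 = (Y² + Y³/5) + 60 = 60 + Y² + Y³/5)
(Z(-9) + (8516 - √(-6283 - 1998))) + 30232 = ((60 + (-9)² + (⅕)*(-9)³) + (8516 - √(-6283 - 1998))) + 30232 = ((60 + 81 + (⅕)*(-729)) + (8516 - √(-8281))) + 30232 = ((60 + 81 - 729/5) + (8516 - 91*I)) + 30232 = (-24/5 + (8516 - 91*I)) + 30232 = (42556/5 - 91*I) + 30232 = 193716/5 - 91*I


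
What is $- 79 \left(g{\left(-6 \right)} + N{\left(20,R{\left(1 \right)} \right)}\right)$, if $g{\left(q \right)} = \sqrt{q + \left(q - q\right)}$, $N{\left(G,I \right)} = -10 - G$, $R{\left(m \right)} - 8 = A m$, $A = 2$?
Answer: $2370 - 79 i \sqrt{6} \approx 2370.0 - 193.51 i$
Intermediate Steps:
$R{\left(m \right)} = 8 + 2 m$
$g{\left(q \right)} = \sqrt{q}$ ($g{\left(q \right)} = \sqrt{q + 0} = \sqrt{q}$)
$- 79 \left(g{\left(-6 \right)} + N{\left(20,R{\left(1 \right)} \right)}\right) = - 79 \left(\sqrt{-6} - 30\right) = - 79 \left(i \sqrt{6} - 30\right) = - 79 \left(-30 + i \sqrt{6}\right) = 2370 - 79 i \sqrt{6}$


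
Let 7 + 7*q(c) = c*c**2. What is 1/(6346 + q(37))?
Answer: 7/95068 ≈ 7.3632e-5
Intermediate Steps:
q(c) = -1 + c**3/7 (q(c) = -1 + (c*c**2)/7 = -1 + c**3/7)
1/(6346 + q(37)) = 1/(6346 + (-1 + (1/7)*37**3)) = 1/(6346 + (-1 + (1/7)*50653)) = 1/(6346 + (-1 + 50653/7)) = 1/(6346 + 50646/7) = 1/(95068/7) = 7/95068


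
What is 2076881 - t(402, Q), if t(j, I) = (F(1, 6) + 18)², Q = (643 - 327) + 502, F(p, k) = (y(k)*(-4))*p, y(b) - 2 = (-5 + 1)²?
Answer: 2073965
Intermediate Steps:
y(b) = 18 (y(b) = 2 + (-5 + 1)² = 2 + (-4)² = 2 + 16 = 18)
F(p, k) = -72*p (F(p, k) = (18*(-4))*p = -72*p)
Q = 818 (Q = 316 + 502 = 818)
t(j, I) = 2916 (t(j, I) = (-72*1 + 18)² = (-72 + 18)² = (-54)² = 2916)
2076881 - t(402, Q) = 2076881 - 1*2916 = 2076881 - 2916 = 2073965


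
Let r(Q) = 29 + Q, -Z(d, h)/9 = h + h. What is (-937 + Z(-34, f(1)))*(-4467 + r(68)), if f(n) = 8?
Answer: 4723970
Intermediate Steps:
Z(d, h) = -18*h (Z(d, h) = -9*(h + h) = -18*h)
(-937 + Z(-34, f(1)))*(-4467 + r(68)) = (-937 - 18*8)*(-4467 + (29 + 68)) = (-937 - 144)*(-4467 + 97) = -1081*(-4370) = 4723970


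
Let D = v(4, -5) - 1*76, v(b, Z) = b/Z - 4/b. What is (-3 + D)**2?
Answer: 163216/25 ≈ 6528.6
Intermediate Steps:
v(b, Z) = -4/b + b/Z
D = -389/5 (D = (-4/4 + 4/(-5)) - 1*76 = (-4*1/4 + 4*(-1/5)) - 76 = (-1 - 4/5) - 76 = -9/5 - 76 = -389/5 ≈ -77.800)
(-3 + D)**2 = (-3 - 389/5)**2 = (-404/5)**2 = 163216/25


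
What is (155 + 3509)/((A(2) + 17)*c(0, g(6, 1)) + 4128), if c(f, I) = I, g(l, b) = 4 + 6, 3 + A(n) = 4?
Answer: 916/1077 ≈ 0.85051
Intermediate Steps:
A(n) = 1 (A(n) = -3 + 4 = 1)
g(l, b) = 10
(155 + 3509)/((A(2) + 17)*c(0, g(6, 1)) + 4128) = (155 + 3509)/((1 + 17)*10 + 4128) = 3664/(18*10 + 4128) = 3664/(180 + 4128) = 3664/4308 = 3664*(1/4308) = 916/1077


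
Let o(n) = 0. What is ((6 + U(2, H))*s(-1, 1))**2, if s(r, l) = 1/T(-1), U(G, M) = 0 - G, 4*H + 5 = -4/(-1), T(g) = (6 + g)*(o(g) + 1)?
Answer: 16/25 ≈ 0.64000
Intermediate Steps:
T(g) = 6 + g (T(g) = (6 + g)*(0 + 1) = (6 + g)*1 = 6 + g)
H = -1/4 (H = -5/4 + (-4/(-1))/4 = -5/4 + (-4*(-1))/4 = -5/4 + (1/4)*4 = -5/4 + 1 = -1/4 ≈ -0.25000)
U(G, M) = -G
s(r, l) = 1/5 (s(r, l) = 1/(6 - 1) = 1/5)
((6 + U(2, H))*s(-1, 1))**2 = ((6 - 1*2)*(1/5))**2 = ((6 - 2)*(1/5))**2 = (4*(1/5))**2 = (4/5)**2 = 16/25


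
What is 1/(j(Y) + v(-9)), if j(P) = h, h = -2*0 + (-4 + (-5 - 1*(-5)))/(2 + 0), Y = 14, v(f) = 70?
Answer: 1/68 ≈ 0.014706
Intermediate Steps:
h = -2 (h = 0 + (-4 + (-5 + 5))/2 = 0 + (-4 + 0)*(½) = 0 - 4*½ = 0 - 2 = -2)
j(P) = -2
1/(j(Y) + v(-9)) = 1/(-2 + 70) = 1/68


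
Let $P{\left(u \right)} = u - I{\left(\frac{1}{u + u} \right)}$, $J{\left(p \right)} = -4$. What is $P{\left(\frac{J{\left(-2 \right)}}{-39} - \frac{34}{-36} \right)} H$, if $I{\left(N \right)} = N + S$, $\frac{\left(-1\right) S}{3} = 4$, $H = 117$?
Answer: $\frac{720607}{490} \approx 1470.6$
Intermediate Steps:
$S = -12$ ($S = \left(-3\right) 4 = -12$)
$I{\left(N \right)} = -12 + N$ ($I{\left(N \right)} = N - 12 = -12 + N$)
$P{\left(u \right)} = 12 + u - \frac{1}{2 u}$ ($P{\left(u \right)} = u - \left(-12 + \frac{1}{u + u}\right) = u - \left(-12 + \frac{1}{2 u}\right) = u + \left(12 - \frac{1}{2 u}\right) = 12 + u - \frac{1}{2 u}$)
$P{\left(\frac{J{\left(-2 \right)}}{-39} - \frac{34}{-36} \right)} H = \left(12 - \left(- \frac{17}{18} - \frac{4}{39}\right) - \frac{1}{2 \left(- \frac{4}{-39} - \frac{34}{-36}\right)}\right) 117 = \left(12 - - \frac{245}{234} - \frac{1}{2 \left(\left(-4\right) \left(- \frac{1}{39}\right) - - \frac{17}{18}\right)}\right) 117 = \left(12 + \left(\frac{4}{39} + \frac{17}{18}\right) - \frac{1}{2 \left(\frac{4}{39} + \frac{17}{18}\right)}\right) 117 = \left(12 + \frac{245}{234} - \frac{1}{2 \cdot \frac{245}{234}}\right) 117 = \left(12 + \frac{245}{234} - \frac{117}{245}\right) 117 = \frac{720607}{57330} \cdot 117 = \frac{720607}{490}$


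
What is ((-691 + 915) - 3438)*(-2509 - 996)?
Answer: 11265070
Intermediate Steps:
((-691 + 915) - 3438)*(-2509 - 996) = (224 - 3438)*(-3505) = -3214*(-3505) = 11265070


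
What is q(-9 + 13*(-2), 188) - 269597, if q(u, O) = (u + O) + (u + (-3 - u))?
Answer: -269447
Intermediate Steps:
q(u, O) = -3 + O + u (q(u, O) = (O + u) - 3 = -3 + O + u)
q(-9 + 13*(-2), 188) - 269597 = (-3 + 188 + (-9 + 13*(-2))) - 269597 = (-3 + 188 + (-9 - 26)) - 269597 = (-3 + 188 - 35) - 269597 = 150 - 269597 = -269447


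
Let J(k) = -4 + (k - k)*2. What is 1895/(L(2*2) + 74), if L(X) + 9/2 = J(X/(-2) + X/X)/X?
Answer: 3790/137 ≈ 27.664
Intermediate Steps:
J(k) = -4 (J(k) = -4 + 0*2 = -4 + 0 = -4)
L(X) = -9/2 - 4/X
1895/(L(2*2) + 74) = 1895/((-9/2 - 4/(2*2)) + 74) = 1895/((-9/2 - 4/4) + 74) = 1895/((-9/2 - 4*¼) + 74) = 1895/((-9/2 - 1) + 74) = 1895/(-11/2 + 74) = 1895/(137/2) = (2/137)*1895 = 3790/137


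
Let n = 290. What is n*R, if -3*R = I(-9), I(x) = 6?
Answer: -580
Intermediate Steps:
R = -2 (R = -⅓*6 = -2)
n*R = 290*(-2) = -580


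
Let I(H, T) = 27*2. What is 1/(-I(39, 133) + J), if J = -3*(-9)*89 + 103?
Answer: 1/2452 ≈ 0.00040783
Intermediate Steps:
I(H, T) = 54
J = 2506 (J = 27*89 + 103 = 2403 + 103 = 2506)
1/(-I(39, 133) + J) = 1/(-1*54 + 2506) = 1/(-54 + 2506) = 1/2452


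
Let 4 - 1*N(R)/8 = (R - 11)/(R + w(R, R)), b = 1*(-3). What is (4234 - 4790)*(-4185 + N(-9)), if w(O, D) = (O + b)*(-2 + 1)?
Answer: 6838244/3 ≈ 2.2794e+6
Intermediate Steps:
b = -3
w(O, D) = 3 - O (w(O, D) = (O - 3)*(-2 + 1) = (-3 + O)*(-1) = 3 - O)
N(R) = 184/3 - 8*R/3 (N(R) = 32 - 8*(R - 11)/(R + (3 - R)) = 32 - 8*(-11 + R)/3 = 32 - 8*(-11/3 + R/3) = 32 + (88/3 - 8*R/3) = 184/3 - 8*R/3)
(4234 - 4790)*(-4185 + N(-9)) = (4234 - 4790)*(-4185 + (184/3 - 8/3*(-9))) = -556*(-4185 + (184/3 + 24)) = -556*(-4185 + 256/3) = -556*(-12299/3) = 6838244/3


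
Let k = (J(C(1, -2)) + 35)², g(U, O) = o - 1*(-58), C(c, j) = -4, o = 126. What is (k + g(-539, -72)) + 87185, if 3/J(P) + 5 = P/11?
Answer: 308260513/3481 ≈ 88555.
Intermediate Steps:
J(P) = 3/(-5 + P/11)
g(U, O) = 184 (g(U, O) = 126 - 1*(-58) = 126 + 58 = 184)
k = 4129024/3481 (k = (33/(-55 - 4) + 35)² = (33/(-59) + 35)² = (33*(-1/59) + 35)² = (-33/59 + 35)² = (2032/59)² = 4129024/3481 ≈ 1186.2)
(k + g(-539, -72)) + 87185 = (4129024/3481 + 184) + 87185 = 4769528/3481 + 87185 = 308260513/3481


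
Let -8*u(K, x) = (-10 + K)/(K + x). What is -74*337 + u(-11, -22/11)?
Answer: -2593573/104 ≈ -24938.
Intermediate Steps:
u(K, x) = -(-10 + K)/(8*(K + x))
-74*337 + u(-11, -22/11) = -74*337 + (10 - 1*(-11))/(8*(-11 - 22/11)) = -24938 + (10 + 11)/(8*(-11 - 22*1/11)) = -24938 + (⅛)*21/(-11 - 2) = -24938 + (⅛)*21/(-13) = -24938 + (⅛)*(-1/13)*21 = -24938 - 21/104 = -2593573/104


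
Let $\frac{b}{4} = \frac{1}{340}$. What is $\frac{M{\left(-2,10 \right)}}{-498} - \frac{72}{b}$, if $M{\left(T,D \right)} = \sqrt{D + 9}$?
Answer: $-6120 - \frac{\sqrt{19}}{498} \approx -6120.0$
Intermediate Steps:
$b = \frac{1}{85}$ ($b = \frac{4}{340} = 4 \cdot \frac{1}{340} = \frac{1}{85} \approx 0.011765$)
$M{\left(T,D \right)} = \sqrt{9 + D}$
$\frac{M{\left(-2,10 \right)}}{-498} - \frac{72}{b} = \frac{\sqrt{9 + 10}}{-498} - 72 \frac{1}{\frac{1}{85}} = \sqrt{19} \left(- \frac{1}{498}\right) - 6120 = - \frac{\sqrt{19}}{498} - 6120 = -6120 - \frac{\sqrt{19}}{498}$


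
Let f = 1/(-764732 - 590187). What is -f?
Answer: 1/1354919 ≈ 7.3805e-7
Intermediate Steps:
f = -1/1354919 (f = 1/(-1354919) = -1/1354919 ≈ -7.3805e-7)
-f = -1*(-1/1354919) = 1/1354919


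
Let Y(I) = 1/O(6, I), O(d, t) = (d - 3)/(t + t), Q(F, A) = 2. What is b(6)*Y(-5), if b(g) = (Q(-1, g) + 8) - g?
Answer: -40/3 ≈ -13.333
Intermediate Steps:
O(d, t) = (-3 + d)/(2*t) (O(d, t) = (-3 + d)/((2*t)) = (-3 + d)*(1/(2*t)) = (-3 + d)/(2*t))
b(g) = 10 - g (b(g) = (2 + 8) - g = 10 - g)
Y(I) = 2*I/3 (Y(I) = 1/((-3 + 6)/(2*I)) = 1/((1/2)*3/I) = 1/(3/(2*I)) = 2*I/3)
b(6)*Y(-5) = (10 - 1*6)*((2/3)*(-5)) = (10 - 6)*(-10/3) = 4*(-10/3) = -40/3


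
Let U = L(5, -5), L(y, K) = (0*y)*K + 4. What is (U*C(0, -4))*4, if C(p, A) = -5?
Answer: -80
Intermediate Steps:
L(y, K) = 4 (L(y, K) = 0*K + 4 = 0 + 4 = 4)
U = 4
(U*C(0, -4))*4 = (4*(-5))*4 = -20*4 = -80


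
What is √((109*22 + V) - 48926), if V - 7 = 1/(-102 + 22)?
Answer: I*√18608405/20 ≈ 215.69*I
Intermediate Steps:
V = 559/80 (V = 7 + 1/(-102 + 22) = 7 + 1/(-80) = 7 - 1/80 = 559/80 ≈ 6.9875)
√((109*22 + V) - 48926) = √((109*22 + 559/80) - 48926) = √((2398 + 559/80) - 48926) = √(192399/80 - 48926) = √(-3721681/80) = I*√18608405/20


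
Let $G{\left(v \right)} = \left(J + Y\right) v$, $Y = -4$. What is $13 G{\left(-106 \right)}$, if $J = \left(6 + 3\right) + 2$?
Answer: $-9646$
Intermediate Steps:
$J = 11$ ($J = 9 + 2 = 11$)
$G{\left(v \right)} = 7 v$ ($G{\left(v \right)} = \left(11 - 4\right) v = 7 v$)
$13 G{\left(-106 \right)} = 13 \cdot 7 \left(-106\right) = 13 \left(-742\right) = -9646$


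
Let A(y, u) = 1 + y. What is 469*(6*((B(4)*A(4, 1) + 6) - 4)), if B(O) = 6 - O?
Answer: 33768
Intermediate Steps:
469*(6*((B(4)*A(4, 1) + 6) - 4)) = 469*(6*(((6 - 1*4)*(1 + 4) + 6) - 4)) = 469*(6*(((6 - 4)*5 + 6) - 4)) = 469*(6*((2*5 + 6) - 4)) = 469*(6*((10 + 6) - 4)) = 469*(6*(16 - 4)) = 469*(6*12) = 469*72 = 33768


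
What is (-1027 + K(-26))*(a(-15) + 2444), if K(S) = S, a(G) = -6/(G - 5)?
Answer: -25738479/10 ≈ -2.5738e+6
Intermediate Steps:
a(G) = -6/(-5 + G)
(-1027 + K(-26))*(a(-15) + 2444) = (-1027 - 26)*(-6/(-5 - 15) + 2444) = -1053*(-6/(-20) + 2444) = -1053*(-6*(-1/20) + 2444) = -1053*(3/10 + 2444) = -1053*24443/10 = -25738479/10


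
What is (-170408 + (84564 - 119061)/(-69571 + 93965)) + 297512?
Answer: 3100540479/24394 ≈ 1.2710e+5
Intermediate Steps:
(-170408 + (84564 - 119061)/(-69571 + 93965)) + 297512 = (-170408 - 34497/24394) + 297512 = -4156967249/24394 + 297512 = 3100540479/24394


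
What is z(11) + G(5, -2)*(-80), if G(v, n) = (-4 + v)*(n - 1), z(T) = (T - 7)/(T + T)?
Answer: 2642/11 ≈ 240.18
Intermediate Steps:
z(T) = (-7 + T)/(2*T) (z(T) = (-7 + T)/((2*T)) = (-7 + T)*(1/(2*T)) = (-7 + T)/(2*T))
G(v, n) = (-1 + n)*(-4 + v) (G(v, n) = (-4 + v)*(-1 + n) = (-1 + n)*(-4 + v))
z(11) + G(5, -2)*(-80) = (½)*(-7 + 11)/11 + (4 - 1*5 - 4*(-2) - 2*5)*(-80) = (½)*(1/11)*4 + (4 - 5 + 8 - 10)*(-80) = 2/11 - 3*(-80) = 2/11 + 240 = 2642/11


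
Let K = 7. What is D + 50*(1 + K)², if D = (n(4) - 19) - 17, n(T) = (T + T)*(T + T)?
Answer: 3228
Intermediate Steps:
n(T) = 4*T² (n(T) = (2*T)*(2*T) = 4*T²)
D = 28 (D = (4*4² - 19) - 17 = (4*16 - 19) - 17 = (64 - 19) - 17 = 45 - 17 = 28)
D + 50*(1 + K)² = 28 + 50*(1 + 7)² = 28 + 50*8² = 28 + 50*64 = 28 + 3200 = 3228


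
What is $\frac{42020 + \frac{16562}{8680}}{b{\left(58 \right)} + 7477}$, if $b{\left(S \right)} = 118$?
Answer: $\frac{26053583}{4708900} \approx 5.5328$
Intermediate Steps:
$\frac{42020 + \frac{16562}{8680}}{b{\left(58 \right)} + 7477} = \frac{42020 + \frac{16562}{8680}}{118 + 7477} = \frac{42020 + 16562 \cdot \frac{1}{8680}}{7595} = \left(42020 + \frac{1183}{620}\right) \frac{1}{7595} = \frac{26053583}{620} \cdot \frac{1}{7595} = \frac{26053583}{4708900}$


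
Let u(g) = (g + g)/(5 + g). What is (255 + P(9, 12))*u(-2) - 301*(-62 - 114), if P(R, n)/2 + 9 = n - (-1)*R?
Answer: 52604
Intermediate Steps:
P(R, n) = -18 + 2*R + 2*n (P(R, n) = -18 + 2*(n - (-1)*R) = -18 + 2*(n + R) = -18 + 2*(R + n) = -18 + (2*R + 2*n) = -18 + 2*R + 2*n)
u(g) = 2*g/(5 + g) (u(g) = (2*g)/(5 + g) = 2*g/(5 + g))
(255 + P(9, 12))*u(-2) - 301*(-62 - 114) = (255 + (-18 + 2*9 + 2*12))*(2*(-2)/(5 - 2)) - 301*(-62 - 114) = (255 + (-18 + 18 + 24))*(2*(-2)/3) - 301*(-176) = (255 + 24)*(2*(-2)*(⅓)) + 52976 = 279*(-4/3) + 52976 = -372 + 52976 = 52604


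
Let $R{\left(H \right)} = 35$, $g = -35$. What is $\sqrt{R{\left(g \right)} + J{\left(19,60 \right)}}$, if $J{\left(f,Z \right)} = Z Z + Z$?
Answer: $\sqrt{3695} \approx 60.786$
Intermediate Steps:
$J{\left(f,Z \right)} = Z + Z^{2}$ ($J{\left(f,Z \right)} = Z^{2} + Z = Z + Z^{2}$)
$\sqrt{R{\left(g \right)} + J{\left(19,60 \right)}} = \sqrt{35 + 60 \left(1 + 60\right)} = \sqrt{35 + 60 \cdot 61} = \sqrt{35 + 3660} = \sqrt{3695}$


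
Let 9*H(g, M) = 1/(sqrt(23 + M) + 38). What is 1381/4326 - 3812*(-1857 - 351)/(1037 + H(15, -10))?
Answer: 1094208818180416003/134806601613642 + 18938016*sqrt(13)/31161951367 ≈ 8116.9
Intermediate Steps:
H(g, M) = 1/(9*(38 + sqrt(23 + M))) (H(g, M) = 1/(9*(sqrt(23 + M) + 38)) = 1/(9*(38 + sqrt(23 + M))))
1381/4326 - 3812*(-1857 - 351)/(1037 + H(15, -10)) = 1381/4326 - 3812*(-1857 - 351)/(1037 + 1/(9*(38 + sqrt(23 - 10)))) = 1381*(1/4326) - 3812*(-2208/(1037 + 1/(9*(38 + sqrt(13))))) = 1381/4326 - 3812*(-2208/(1037 + 1/(9*(38 + sqrt(13))))) = 1381/4326 - 3812/(-1037/2208 - 1/(19872*(38 + sqrt(13))))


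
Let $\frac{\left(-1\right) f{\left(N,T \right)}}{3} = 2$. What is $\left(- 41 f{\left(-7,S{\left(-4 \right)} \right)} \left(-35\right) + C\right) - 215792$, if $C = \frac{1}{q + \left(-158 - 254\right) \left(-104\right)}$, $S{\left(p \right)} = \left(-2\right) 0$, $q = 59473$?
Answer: $- \frac{22961037041}{102321} \approx -2.244 \cdot 10^{5}$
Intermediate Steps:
$S{\left(p \right)} = 0$
$f{\left(N,T \right)} = -6$ ($f{\left(N,T \right)} = \left(-3\right) 2 = -6$)
$C = \frac{1}{102321}$ ($C = \frac{1}{59473 + \left(-158 - 254\right) \left(-104\right)} = \frac{1}{59473 - -42848} = \frac{1}{59473 + 42848} = \frac{1}{102321} \approx 9.7732 \cdot 10^{-6}$)
$\left(- 41 f{\left(-7,S{\left(-4 \right)} \right)} \left(-35\right) + C\right) - 215792 = \left(\left(-41\right) \left(-6\right) \left(-35\right) + \frac{1}{102321}\right) - 215792 = \left(246 \left(-35\right) + \frac{1}{102321}\right) - 215792 = \left(-8610 + \frac{1}{102321}\right) - 215792 = - \frac{880983809}{102321} - 215792 = - \frac{22961037041}{102321}$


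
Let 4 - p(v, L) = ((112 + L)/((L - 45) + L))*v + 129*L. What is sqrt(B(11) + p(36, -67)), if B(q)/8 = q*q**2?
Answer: 5*sqrt(24740843)/179 ≈ 138.94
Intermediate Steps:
p(v, L) = 4 - 129*L - v*(112 + L)/(-45 + 2*L) (p(v, L) = 4 - (((112 + L)/((L - 45) + L))*v + 129*L) = 4 - (((112 + L)/((-45 + L) + L))*v + 129*L) = 4 - (((112 + L)/(-45 + 2*L))*v + 129*L) = 4 - (v*(112 + L)/(-45 + 2*L) + 129*L) = 4 - (129*L + v*(112 + L)/(-45 + 2*L)) = 4 + (-129*L - v*(112 + L)/(-45 + 2*L)) = 4 - 129*L - v*(112 + L)/(-45 + 2*L))
B(q) = 8*q**3 (B(q) = 8*(q*q**2) = 8*q**3)
sqrt(B(11) + p(36, -67)) = sqrt(8*11**3 + (-180 - 258*(-67)**2 - 112*36 + 5813*(-67) - 1*(-67)*36)/(-45 + 2*(-67))) = sqrt(8*1331 + (-180 - 258*4489 - 4032 - 389471 + 2412)/(-45 - 134)) = sqrt(10648 + (-180 - 1158162 - 4032 - 389471 + 2412)/(-179)) = sqrt(10648 - 1/179*(-1549433)) = sqrt(10648 + 1549433/179) = sqrt(3455425/179) = 5*sqrt(24740843)/179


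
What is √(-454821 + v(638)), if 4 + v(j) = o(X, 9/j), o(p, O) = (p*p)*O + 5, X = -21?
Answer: I*√185129219858/638 ≈ 674.4*I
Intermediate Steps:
o(p, O) = 5 + O*p² (o(p, O) = p²*O + 5 = O*p² + 5 = 5 + O*p²)
v(j) = 1 + 3969/j (v(j) = -4 + (5 + (9/j)*(-21)²) = -4 + (5 + (9/j)*441) = -4 + (5 + 3969/j) = 1 + 3969/j)
√(-454821 + v(638)) = √(-454821 + (3969 + 638)/638) = √(-454821 + (1/638)*4607) = √(-454821 + 4607/638) = √(-290171191/638) = I*√185129219858/638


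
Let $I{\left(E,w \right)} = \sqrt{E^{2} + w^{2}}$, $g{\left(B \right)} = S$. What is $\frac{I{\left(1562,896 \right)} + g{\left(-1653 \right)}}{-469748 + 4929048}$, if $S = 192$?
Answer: $\frac{48}{1114825} + \frac{\sqrt{810665}}{2229650} \approx 0.00044687$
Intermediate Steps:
$g{\left(B \right)} = 192$
$\frac{I{\left(1562,896 \right)} + g{\left(-1653 \right)}}{-469748 + 4929048} = \frac{\sqrt{1562^{2} + 896^{2}} + 192}{-469748 + 4929048} = \frac{\sqrt{2439844 + 802816} + 192}{4459300} = \left(\sqrt{3242660} + 192\right) \frac{1}{4459300} = \left(2 \sqrt{810665} + 192\right) \frac{1}{4459300} = \left(192 + 2 \sqrt{810665}\right) \frac{1}{4459300} = \frac{48}{1114825} + \frac{\sqrt{810665}}{2229650}$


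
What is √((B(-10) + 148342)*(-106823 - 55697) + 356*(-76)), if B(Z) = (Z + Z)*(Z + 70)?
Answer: 24*I*√41516571 ≈ 1.5464e+5*I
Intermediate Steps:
B(Z) = 2*Z*(70 + Z) (B(Z) = (2*Z)*(70 + Z) = 2*Z*(70 + Z))
√((B(-10) + 148342)*(-106823 - 55697) + 356*(-76)) = √((2*(-10)*(70 - 10) + 148342)*(-106823 - 55697) + 356*(-76)) = √((2*(-10)*60 + 148342)*(-162520) - 27056) = √((-1200 + 148342)*(-162520) - 27056) = √(147142*(-162520) - 27056) = √(-23913517840 - 27056) = √(-23913544896) = 24*I*√41516571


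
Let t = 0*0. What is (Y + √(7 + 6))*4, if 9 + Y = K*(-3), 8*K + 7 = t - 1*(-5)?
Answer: -33 + 4*√13 ≈ -18.578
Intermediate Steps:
t = 0
K = -¼ (K = -7/8 + (0 - 1*(-5))/8 = -7/8 + (0 + 5)/8 = -7/8 + (⅛)*5 = -7/8 + 5/8 = -¼ ≈ -0.25000)
Y = -33/4 (Y = -9 - ¼*(-3) = -9 + ¾ = -33/4 ≈ -8.2500)
(Y + √(7 + 6))*4 = (-33/4 + √(7 + 6))*4 = (-33/4 + √13)*4 = -33 + 4*√13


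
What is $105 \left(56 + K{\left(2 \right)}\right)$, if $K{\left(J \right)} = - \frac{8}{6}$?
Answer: $5740$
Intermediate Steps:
$K{\left(J \right)} = - \frac{4}{3}$ ($K{\left(J \right)} = \left(-8\right) \frac{1}{6} = - \frac{4}{3}$)
$105 \left(56 + K{\left(2 \right)}\right) = 105 \left(56 - \frac{4}{3}\right) = 105 \cdot \frac{164}{3} = 5740$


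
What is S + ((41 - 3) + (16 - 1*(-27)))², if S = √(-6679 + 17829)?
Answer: 6561 + 5*√446 ≈ 6666.6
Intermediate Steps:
S = 5*√446 (S = √11150 = 5*√446 ≈ 105.59)
S + ((41 - 3) + (16 - 1*(-27)))² = 5*√446 + ((41 - 3) + (16 - 1*(-27)))² = 5*√446 + (38 + (16 + 27))² = 5*√446 + (38 + 43)² = 5*√446 + 81² = 5*√446 + 6561 = 6561 + 5*√446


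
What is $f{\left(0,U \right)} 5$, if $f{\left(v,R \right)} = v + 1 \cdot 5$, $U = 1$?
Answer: $25$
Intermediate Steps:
$f{\left(v,R \right)} = 5 + v$ ($f{\left(v,R \right)} = v + 5 = 5 + v$)
$f{\left(0,U \right)} 5 = \left(5 + 0\right) 5 = 5 \cdot 5 = 25$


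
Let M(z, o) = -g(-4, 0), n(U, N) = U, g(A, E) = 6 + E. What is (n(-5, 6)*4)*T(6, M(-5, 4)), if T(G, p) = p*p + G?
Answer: -840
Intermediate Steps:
M(z, o) = -6 (M(z, o) = -(6 + 0) = -1*6 = -6)
T(G, p) = G + p**2 (T(G, p) = p**2 + G = G + p**2)
(n(-5, 6)*4)*T(6, M(-5, 4)) = (-5*4)*(6 + (-6)**2) = -20*(6 + 36) = -20*42 = -840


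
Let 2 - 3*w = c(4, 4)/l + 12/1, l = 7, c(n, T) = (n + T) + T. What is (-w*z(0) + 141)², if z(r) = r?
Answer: 19881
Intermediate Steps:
c(n, T) = n + 2*T (c(n, T) = (T + n) + T = n + 2*T)
w = -82/21 (w = ⅔ - ((4 + 2*4)/7 + 12/1)/3 = ⅔ - ((4 + 8)*(⅐) + 12*1)/3 = ⅔ - (12*(⅐) + 12)/3 = ⅔ - (12/7 + 12)/3 = ⅔ - ⅓*96/7 = ⅔ - 32/7 = -82/21 ≈ -3.9048)
(-w*z(0) + 141)² = (-(-82)*0/21 + 141)² = (-1*0 + 141)² = (0 + 141)² = 141² = 19881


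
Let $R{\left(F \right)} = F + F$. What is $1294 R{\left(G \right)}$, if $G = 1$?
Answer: $2588$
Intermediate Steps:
$R{\left(F \right)} = 2 F$
$1294 R{\left(G \right)} = 1294 \cdot 2 \cdot 1 = 1294 \cdot 2 = 2588$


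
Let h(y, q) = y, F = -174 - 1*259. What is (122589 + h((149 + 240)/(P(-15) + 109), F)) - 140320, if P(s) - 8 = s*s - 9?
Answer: -5904034/333 ≈ -17730.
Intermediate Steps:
P(s) = -1 + s**2 (P(s) = 8 + (s*s - 9) = 8 + (s**2 - 9) = 8 + (-9 + s**2) = -1 + s**2)
F = -433 (F = -174 - 259 = -433)
(122589 + h((149 + 240)/(P(-15) + 109), F)) - 140320 = (122589 + (149 + 240)/((-1 + (-15)**2) + 109)) - 140320 = (122589 + 389/((-1 + 225) + 109)) - 140320 = (122589 + 389/(224 + 109)) - 140320 = (122589 + 389/333) - 140320 = 40822526/333 - 140320 = -5904034/333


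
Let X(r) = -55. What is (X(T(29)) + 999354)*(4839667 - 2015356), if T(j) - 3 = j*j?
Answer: 2822331157989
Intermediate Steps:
T(j) = 3 + j² (T(j) = 3 + j*j = 3 + j²)
(X(T(29)) + 999354)*(4839667 - 2015356) = (-55 + 999354)*(4839667 - 2015356) = 999299*2824311 = 2822331157989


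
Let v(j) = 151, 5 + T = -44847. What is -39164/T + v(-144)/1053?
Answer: 12003086/11807289 ≈ 1.0166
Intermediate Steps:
T = -44852 (T = -5 - 44847 = -44852)
-39164/T + v(-144)/1053 = -39164/(-44852) + 151/1053 = -39164*(-1/44852) + 151*(1/1053) = 9791/11213 + 151/1053 = 12003086/11807289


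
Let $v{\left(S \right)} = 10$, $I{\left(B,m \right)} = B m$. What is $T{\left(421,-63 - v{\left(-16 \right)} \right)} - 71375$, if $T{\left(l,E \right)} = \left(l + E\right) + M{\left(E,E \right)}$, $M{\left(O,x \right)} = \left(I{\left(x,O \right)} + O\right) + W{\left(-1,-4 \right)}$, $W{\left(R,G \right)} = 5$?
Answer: $-65766$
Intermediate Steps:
$M{\left(O,x \right)} = 5 + O + O x$ ($M{\left(O,x \right)} = \left(x O + O\right) + 5 = \left(O x + O\right) + 5 = \left(O + O x\right) + 5 = 5 + O + O x$)
$T{\left(l,E \right)} = 5 + l + E^{2} + 2 E$ ($T{\left(l,E \right)} = \left(l + E\right) + \left(5 + E + E E\right) = \left(E + l\right) + \left(5 + E + E^{2}\right) = 5 + l + E^{2} + 2 E$)
$T{\left(421,-63 - v{\left(-16 \right)} \right)} - 71375 = \left(5 + 421 + \left(-63 - 10\right)^{2} + 2 \left(-63 - 10\right)\right) - 71375 = \left(5 + 421 + \left(-73\right)^{2} + 2 \left(-73\right)\right) - 71375 = \left(5 + 421 + 5329 - 146\right) - 71375 = 5609 - 71375 = -65766$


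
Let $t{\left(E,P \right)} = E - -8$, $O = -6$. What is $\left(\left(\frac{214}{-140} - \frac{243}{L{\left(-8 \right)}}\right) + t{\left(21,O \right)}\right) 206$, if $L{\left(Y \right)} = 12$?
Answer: $\frac{104133}{70} \approx 1487.6$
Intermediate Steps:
$t{\left(E,P \right)} = 8 + E$ ($t{\left(E,P \right)} = E + 8 = 8 + E$)
$\left(\left(\frac{214}{-140} - \frac{243}{L{\left(-8 \right)}}\right) + t{\left(21,O \right)}\right) 206 = \left(\left(\frac{214}{-140} - \frac{243}{12}\right) + \left(8 + 21\right)\right) 206 = \left(\left(214 \left(- \frac{1}{140}\right) - \frac{81}{4}\right) + 29\right) 206 = \left(\left(- \frac{107}{70} - \frac{81}{4}\right) + 29\right) 206 = \left(- \frac{3049}{140} + 29\right) 206 = \frac{1011}{140} \cdot 206 = \frac{104133}{70}$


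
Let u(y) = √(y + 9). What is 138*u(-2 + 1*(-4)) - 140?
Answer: -140 + 138*√3 ≈ 99.023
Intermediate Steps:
u(y) = √(9 + y)
138*u(-2 + 1*(-4)) - 140 = 138*√(9 + (-2 + 1*(-4))) - 140 = 138*√(9 + (-2 - 4)) - 140 = 138*√(9 - 6) - 140 = 138*√3 - 140 = -140 + 138*√3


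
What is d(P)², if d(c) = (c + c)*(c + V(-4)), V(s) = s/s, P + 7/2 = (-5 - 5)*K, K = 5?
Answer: 126225225/4 ≈ 3.1556e+7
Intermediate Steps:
P = -107/2 (P = -7/2 + (-5 - 5)*5 = -7/2 - 10*5 = -7/2 - 50 = -107/2 ≈ -53.500)
V(s) = 1
d(c) = 2*c*(1 + c) (d(c) = (c + c)*(c + 1) = (2*c)*(1 + c) = 2*c*(1 + c))
d(P)² = (2*(-107/2)*(1 - 107/2))² = (2*(-107/2)*(-105/2))² = (11235/2)² = 126225225/4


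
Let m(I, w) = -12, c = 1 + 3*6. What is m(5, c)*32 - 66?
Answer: -450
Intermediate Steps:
c = 19 (c = 1 + 18 = 19)
m(5, c)*32 - 66 = -12*32 - 66 = -384 - 66 = -450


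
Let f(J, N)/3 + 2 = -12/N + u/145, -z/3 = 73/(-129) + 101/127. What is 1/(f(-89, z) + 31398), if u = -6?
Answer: 272455/8567126748 ≈ 3.1802e-5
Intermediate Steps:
z = -3758/5461 (z = -3*(73/(-129) + 101/127) = -3*(73*(-1/129) + 101*(1/127)) = -3*(-73/129 + 101/127) = -3*3758/16383 = -3758/5461 ≈ -0.68815)
f(J, N) = -888/145 - 36/N (f(J, N) = -6 + 3*(-12/N - 6/145) = -6 + 3*(-6/145 - 12/N) = -6 + (-18/145 - 36/N) = -888/145 - 36/N)
1/(f(-89, z) + 31398) = 1/((-888/145 - 36/(-3758/5461)) + 31398) = 1/((-888/145 - 36*(-5461/3758)) + 31398) = 1/((-888/145 + 98298/1879) + 31398) = 1/(12584658/272455 + 31398) = 1/(8567126748/272455) = 272455/8567126748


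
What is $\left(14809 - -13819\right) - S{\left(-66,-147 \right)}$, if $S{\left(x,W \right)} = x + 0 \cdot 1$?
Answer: $28694$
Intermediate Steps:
$S{\left(x,W \right)} = x$ ($S{\left(x,W \right)} = x + 0 = x$)
$\left(14809 - -13819\right) - S{\left(-66,-147 \right)} = \left(14809 - -13819\right) - -66 = \left(14809 + 13819\right) + 66 = 28628 + 66 = 28694$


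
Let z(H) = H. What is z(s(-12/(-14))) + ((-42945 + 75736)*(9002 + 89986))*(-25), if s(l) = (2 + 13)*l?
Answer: -568035213810/7 ≈ -8.1148e+10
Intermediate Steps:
s(l) = 15*l
z(s(-12/(-14))) + ((-42945 + 75736)*(9002 + 89986))*(-25) = 15*(-12/(-14)) + ((-42945 + 75736)*(9002 + 89986))*(-25) = 15*(-12*(-1/14)) + (32791*98988)*(-25) = 15*(6/7) + 3245915508*(-25) = 90/7 - 81147887700 = -568035213810/7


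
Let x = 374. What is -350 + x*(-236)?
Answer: -88614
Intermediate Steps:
-350 + x*(-236) = -350 + 374*(-236) = -350 - 88264 = -88614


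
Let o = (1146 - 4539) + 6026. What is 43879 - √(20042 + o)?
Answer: 43879 - 5*√907 ≈ 43728.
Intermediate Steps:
o = 2633 (o = -3393 + 6026 = 2633)
43879 - √(20042 + o) = 43879 - √(20042 + 2633) = 43879 - √22675 = 43879 - 5*√907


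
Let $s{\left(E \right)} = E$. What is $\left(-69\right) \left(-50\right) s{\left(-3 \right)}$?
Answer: $-10350$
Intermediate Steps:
$\left(-69\right) \left(-50\right) s{\left(-3 \right)} = \left(-69\right) \left(-50\right) \left(-3\right) = 3450 \left(-3\right) = -10350$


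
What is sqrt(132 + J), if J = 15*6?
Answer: sqrt(222) ≈ 14.900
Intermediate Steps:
J = 90
sqrt(132 + J) = sqrt(132 + 90) = sqrt(222)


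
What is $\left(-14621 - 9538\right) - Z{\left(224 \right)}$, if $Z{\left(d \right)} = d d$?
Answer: $-74335$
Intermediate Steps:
$Z{\left(d \right)} = d^{2}$
$\left(-14621 - 9538\right) - Z{\left(224 \right)} = \left(-14621 - 9538\right) - 224^{2} = \left(-14621 - 9538\right) - 50176 = -24159 - 50176 = -74335$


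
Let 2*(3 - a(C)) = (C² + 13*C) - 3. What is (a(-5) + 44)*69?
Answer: 9453/2 ≈ 4726.5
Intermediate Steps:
a(C) = 9/2 - 13*C/2 - C²/2 (a(C) = 3 - ((C² + 13*C) - 3)/2 = 3 - (-3 + C² + 13*C)/2 = 3 + (3/2 - 13*C/2 - C²/2) = 9/2 - 13*C/2 - C²/2)
(a(-5) + 44)*69 = ((9/2 - 13/2*(-5) - ½*(-5)²) + 44)*69 = ((9/2 + 65/2 - ½*25) + 44)*69 = ((9/2 + 65/2 - 25/2) + 44)*69 = (49/2 + 44)*69 = (137/2)*69 = 9453/2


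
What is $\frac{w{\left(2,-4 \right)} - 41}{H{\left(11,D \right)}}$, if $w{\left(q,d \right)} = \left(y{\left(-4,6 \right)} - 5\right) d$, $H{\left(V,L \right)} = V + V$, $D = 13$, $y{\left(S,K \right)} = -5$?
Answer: $- \frac{1}{22} \approx -0.045455$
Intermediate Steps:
$H{\left(V,L \right)} = 2 V$
$w{\left(q,d \right)} = - 10 d$ ($w{\left(q,d \right)} = \left(-5 - 5\right) d = - 10 d$)
$\frac{w{\left(2,-4 \right)} - 41}{H{\left(11,D \right)}} = \frac{\left(-10\right) \left(-4\right) - 41}{2 \cdot 11} = \frac{40 - 41}{22} = \left(-1\right) \frac{1}{22} = - \frac{1}{22}$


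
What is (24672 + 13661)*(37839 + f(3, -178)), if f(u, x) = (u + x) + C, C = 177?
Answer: 1450559053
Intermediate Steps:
f(u, x) = 177 + u + x (f(u, x) = (u + x) + 177 = 177 + u + x)
(24672 + 13661)*(37839 + f(3, -178)) = (24672 + 13661)*(37839 + (177 + 3 - 178)) = 38333*(37839 + 2) = 38333*37841 = 1450559053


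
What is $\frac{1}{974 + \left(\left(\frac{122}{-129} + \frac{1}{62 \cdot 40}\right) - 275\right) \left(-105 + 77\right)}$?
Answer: $\frac{79980}{695863537} \approx 0.00011494$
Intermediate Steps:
$\frac{1}{974 + \left(\left(\frac{122}{-129} + \frac{1}{62 \cdot 40}\right) - 275\right) \left(-105 + 77\right)} = \frac{1}{974 + \left(\left(122 \left(- \frac{1}{129}\right) + \frac{1}{62} \cdot \frac{1}{40}\right) - 275\right) \left(-28\right)} = \frac{1}{974 + \left(\left(- \frac{122}{129} + \frac{1}{2480}\right) - 275\right) \left(-28\right)} = \frac{1}{974 + \left(- \frac{302431}{319920} - 275\right) \left(-28\right)} = \frac{1}{974 - - \frac{617963017}{79980}} = \frac{1}{974 + \frac{617963017}{79980}} = \frac{1}{\frac{695863537}{79980}} = \frac{79980}{695863537}$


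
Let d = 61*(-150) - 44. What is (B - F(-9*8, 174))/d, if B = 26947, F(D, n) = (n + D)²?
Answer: -16543/9194 ≈ -1.7993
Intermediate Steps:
F(D, n) = (D + n)²
d = -9194 (d = -9150 - 44 = -9194)
(B - F(-9*8, 174))/d = (26947 - (-9*8 + 174)²)/(-9194) = (26947 - (-72 + 174)²)*(-1/9194) = (26947 - 1*102²)*(-1/9194) = (26947 - 1*10404)*(-1/9194) = (26947 - 10404)*(-1/9194) = 16543*(-1/9194) = -16543/9194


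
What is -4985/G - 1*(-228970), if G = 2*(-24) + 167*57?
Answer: 2168569885/9471 ≈ 2.2897e+5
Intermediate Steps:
G = 9471 (G = -48 + 9519 = 9471)
-4985/G - 1*(-228970) = -4985/9471 - 1*(-228970) = -4985*1/9471 + 228970 = -4985/9471 + 228970 = 2168569885/9471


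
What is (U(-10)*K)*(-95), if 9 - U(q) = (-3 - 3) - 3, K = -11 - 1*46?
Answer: 97470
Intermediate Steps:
K = -57 (K = -11 - 46 = -57)
U(q) = 18 (U(q) = 9 - ((-3 - 3) - 3) = 9 - (-6 - 3) = 9 - 1*(-9) = 9 + 9 = 18)
(U(-10)*K)*(-95) = (18*(-57))*(-95) = -1026*(-95) = 97470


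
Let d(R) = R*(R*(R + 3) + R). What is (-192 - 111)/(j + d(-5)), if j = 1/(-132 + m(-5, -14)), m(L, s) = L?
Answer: 13837/1142 ≈ 12.116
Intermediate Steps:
j = -1/137 (j = 1/(-132 - 5) = 1/(-137) = -1/137 ≈ -0.0072993)
d(R) = R*(R + R*(3 + R)) (d(R) = R*(R*(3 + R) + R) = R*(R + R*(3 + R)))
(-192 - 111)/(j + d(-5)) = (-192 - 111)/(-1/137 + (-5)²*(4 - 5)) = -303/(-1/137 + 25*(-1)) = -303/(-1/137 - 25) = -303/(-3426/137) = -303*(-137/3426) = 13837/1142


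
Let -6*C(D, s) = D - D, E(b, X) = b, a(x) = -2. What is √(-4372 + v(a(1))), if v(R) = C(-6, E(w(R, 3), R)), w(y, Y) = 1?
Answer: 2*I*√1093 ≈ 66.121*I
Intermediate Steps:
C(D, s) = 0 (C(D, s) = -(D - D)/6 = -⅙*0 = 0)
v(R) = 0
√(-4372 + v(a(1))) = √(-4372 + 0) = √(-4372) = 2*I*√1093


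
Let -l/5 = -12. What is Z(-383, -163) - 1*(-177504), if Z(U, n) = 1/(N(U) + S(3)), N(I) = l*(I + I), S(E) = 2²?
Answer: 8157373823/45956 ≈ 1.7750e+5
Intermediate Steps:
l = 60 (l = -5*(-12) = 60)
S(E) = 4
N(I) = 120*I (N(I) = 60*(I + I) = 60*(2*I) = 120*I)
Z(U, n) = 1/(4 + 120*U) (Z(U, n) = 1/(120*U + 4) = 1/(4 + 120*U))
Z(-383, -163) - 1*(-177504) = 1/(4*(1 + 30*(-383))) - 1*(-177504) = 1/(4*(1 - 11490)) + 177504 = (¼)/(-11489) + 177504 = (¼)*(-1/11489) + 177504 = -1/45956 + 177504 = 8157373823/45956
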